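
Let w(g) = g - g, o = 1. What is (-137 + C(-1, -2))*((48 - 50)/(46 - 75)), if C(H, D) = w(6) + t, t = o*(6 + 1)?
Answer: -260/29 ≈ -8.9655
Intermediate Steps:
w(g) = 0
t = 7 (t = 1*(6 + 1) = 1*7 = 7)
C(H, D) = 7 (C(H, D) = 0 + 7 = 7)
(-137 + C(-1, -2))*((48 - 50)/(46 - 75)) = (-137 + 7)*((48 - 50)/(46 - 75)) = -(-260)/(-29) = -(-260)*(-1)/29 = -130*2/29 = -260/29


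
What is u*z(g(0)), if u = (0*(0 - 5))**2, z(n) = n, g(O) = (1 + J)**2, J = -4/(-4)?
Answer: 0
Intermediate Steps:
J = 1 (J = -4*(-1/4) = 1)
g(O) = 4 (g(O) = (1 + 1)**2 = 2**2 = 4)
u = 0 (u = (0*(-5))**2 = 0**2 = 0)
u*z(g(0)) = 0*4 = 0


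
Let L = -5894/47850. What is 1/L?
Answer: -23925/2947 ≈ -8.1184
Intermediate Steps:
L = -2947/23925 (L = -5894*1/47850 = -2947/23925 ≈ -0.12318)
1/L = 1/(-2947/23925) = -23925/2947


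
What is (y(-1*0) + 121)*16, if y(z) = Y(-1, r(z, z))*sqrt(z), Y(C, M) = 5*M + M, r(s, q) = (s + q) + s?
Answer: 1936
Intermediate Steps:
r(s, q) = q + 2*s (r(s, q) = (q + s) + s = q + 2*s)
Y(C, M) = 6*M
y(z) = 18*z**(3/2) (y(z) = (6*(z + 2*z))*sqrt(z) = (6*(3*z))*sqrt(z) = (18*z)*sqrt(z) = 18*z**(3/2))
(y(-1*0) + 121)*16 = (18*(-1*0)**(3/2) + 121)*16 = (18*0**(3/2) + 121)*16 = (18*0 + 121)*16 = (0 + 121)*16 = 121*16 = 1936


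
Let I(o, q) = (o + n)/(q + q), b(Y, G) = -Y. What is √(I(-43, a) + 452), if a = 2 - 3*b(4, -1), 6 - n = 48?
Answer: √87997/14 ≈ 21.189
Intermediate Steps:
n = -42 (n = 6 - 1*48 = 6 - 48 = -42)
a = 14 (a = 2 - (-3)*4 = 2 - 3*(-4) = 2 + 12 = 14)
I(o, q) = (-42 + o)/(2*q) (I(o, q) = (o - 42)/(q + q) = (-42 + o)/((2*q)) = (-42 + o)*(1/(2*q)) = (-42 + o)/(2*q))
√(I(-43, a) + 452) = √((½)*(-42 - 43)/14 + 452) = √((½)*(1/14)*(-85) + 452) = √(-85/28 + 452) = √(12571/28) = √87997/14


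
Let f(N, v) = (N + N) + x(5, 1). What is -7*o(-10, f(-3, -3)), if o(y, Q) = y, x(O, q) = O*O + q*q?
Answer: 70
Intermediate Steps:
x(O, q) = O² + q²
f(N, v) = 26 + 2*N (f(N, v) = (N + N) + (5² + 1²) = 2*N + (25 + 1) = 2*N + 26 = 26 + 2*N)
-7*o(-10, f(-3, -3)) = -7*(-10) = 70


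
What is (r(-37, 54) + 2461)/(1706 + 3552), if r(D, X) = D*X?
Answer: 463/5258 ≈ 0.088056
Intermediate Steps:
(r(-37, 54) + 2461)/(1706 + 3552) = (-37*54 + 2461)/(1706 + 3552) = (-1998 + 2461)/5258 = 463*(1/5258) = 463/5258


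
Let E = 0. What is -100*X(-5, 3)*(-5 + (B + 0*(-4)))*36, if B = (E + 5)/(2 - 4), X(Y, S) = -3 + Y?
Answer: -216000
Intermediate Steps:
B = -5/2 (B = (0 + 5)/(2 - 4) = 5/(-2) = 5*(-½) = -5/2 ≈ -2.5000)
-100*X(-5, 3)*(-5 + (B + 0*(-4)))*36 = -100*(-3 - 5)*(-5 + (-5/2 + 0*(-4)))*36 = -(-800)*(-5 + (-5/2 + 0))*36 = -(-800)*(-5 - 5/2)*36 = -(-800)*(-15)/2*36 = -100*60*36 = -6000*36 = -216000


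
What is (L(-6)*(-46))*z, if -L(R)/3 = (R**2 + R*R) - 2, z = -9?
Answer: -86940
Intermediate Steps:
L(R) = 6 - 6*R**2 (L(R) = -3*((R**2 + R*R) - 2) = -3*((R**2 + R**2) - 2) = -3*(2*R**2 - 2) = -3*(-2 + 2*R**2) = 6 - 6*R**2)
(L(-6)*(-46))*z = ((6 - 6*(-6)**2)*(-46))*(-9) = ((6 - 6*36)*(-46))*(-9) = ((6 - 216)*(-46))*(-9) = -210*(-46)*(-9) = 9660*(-9) = -86940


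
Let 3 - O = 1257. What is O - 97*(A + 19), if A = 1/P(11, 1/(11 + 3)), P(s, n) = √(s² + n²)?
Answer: -3097 - 1358*√23717/23717 ≈ -3105.8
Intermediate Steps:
O = -1254 (O = 3 - 1*1257 = 3 - 1257 = -1254)
P(s, n) = √(n² + s²)
A = 14*√23717/23717 (A = 1/(√((1/(11 + 3))² + 11²)) = 1/(√((1/14)² + 121)) = 1/(√(1/196 + 121)) = 1/(√(23717/196)) = 1/(√23717/14) = 14*√23717/23717 ≈ 0.090907)
O - 97*(A + 19) = -1254 - 97*(14*√23717/23717 + 19) = -1254 - 97*(19 + 14*√23717/23717) = -1254 + (-1843 - 1358*√23717/23717) = -3097 - 1358*√23717/23717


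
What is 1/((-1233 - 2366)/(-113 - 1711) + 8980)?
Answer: 1824/16383119 ≈ 0.00011133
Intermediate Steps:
1/((-1233 - 2366)/(-113 - 1711) + 8980) = 1/(-3599/(-1824) + 8980) = 1/(-3599*(-1/1824) + 8980) = 1/(3599/1824 + 8980) = 1/(16383119/1824) = 1824/16383119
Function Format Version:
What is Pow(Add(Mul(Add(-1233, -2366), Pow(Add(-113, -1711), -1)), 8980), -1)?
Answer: Rational(1824, 16383119) ≈ 0.00011133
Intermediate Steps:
Pow(Add(Mul(Add(-1233, -2366), Pow(Add(-113, -1711), -1)), 8980), -1) = Pow(Add(Mul(-3599, Pow(-1824, -1)), 8980), -1) = Pow(Add(Mul(-3599, Rational(-1, 1824)), 8980), -1) = Pow(Add(Rational(3599, 1824), 8980), -1) = Pow(Rational(16383119, 1824), -1) = Rational(1824, 16383119)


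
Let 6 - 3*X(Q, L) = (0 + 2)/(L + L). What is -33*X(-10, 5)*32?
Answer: -10208/5 ≈ -2041.6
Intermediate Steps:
X(Q, L) = 2 - 1/(3*L) (X(Q, L) = 2 - (0 + 2)/(3*(L + L)) = 2 - 2/(3*(2*L)) = 2 - 2*1/(2*L)/3 = 2 - 1/(3*L))
-33*X(-10, 5)*32 = -33*(2 - ⅓/5)*32 = -33*(2 - ⅓*⅕)*32 = -33*(2 - 1/15)*32 = -33*29/15*32 = -319/5*32 = -10208/5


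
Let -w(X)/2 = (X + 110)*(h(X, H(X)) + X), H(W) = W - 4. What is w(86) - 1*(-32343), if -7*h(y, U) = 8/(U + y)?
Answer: -4099/3 ≈ -1366.3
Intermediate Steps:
H(W) = -4 + W
h(y, U) = -8/(7*(U + y))
w(X) = -2*(110 + X)*(X - 8/(-28 + 14*X)) (w(X) = -2*(X + 110)*(-8/(7*(-4 + X) + 7*X) + X) = -2*(110 + X)*(-8/((-28 + 7*X) + 7*X) + X) = -2*(110 + X)*(-8/(-28 + 14*X) + X) = -2*(110 + X)*(X - 8/(-28 + 14*X)))
w(86) - 1*(-32343) = 2*(440 - 756*86² - 7*86³ + 1544*86)/(7*(-2 + 86)) - 1*(-32343) = (2/7)*(440 - 756*7396 - 7*636056 + 132784)/84 + 32343 = (2/7)*(1/84)*(440 - 5591376 - 4452392 + 132784) + 32343 = (2/7)*(1/84)*(-9910544) + 32343 = -101128/3 + 32343 = -4099/3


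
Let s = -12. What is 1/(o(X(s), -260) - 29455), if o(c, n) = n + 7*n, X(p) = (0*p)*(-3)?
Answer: -1/31535 ≈ -3.1711e-5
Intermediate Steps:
X(p) = 0 (X(p) = 0*(-3) = 0)
o(c, n) = 8*n
1/(o(X(s), -260) - 29455) = 1/(8*(-260) - 29455) = 1/(-2080 - 29455) = 1/(-31535) = -1/31535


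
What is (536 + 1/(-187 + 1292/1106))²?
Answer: 3033970210131169/10560645225 ≈ 2.8729e+5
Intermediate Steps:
(536 + 1/(-187 + 1292/1106))² = (536 + 1/(-187 + 1292*(1/1106)))² = (536 + 1/(-187 + 646/553))² = (536 + 1/(-102765/553))² = (536 - 553/102765)² = (55081487/102765)² = 3033970210131169/10560645225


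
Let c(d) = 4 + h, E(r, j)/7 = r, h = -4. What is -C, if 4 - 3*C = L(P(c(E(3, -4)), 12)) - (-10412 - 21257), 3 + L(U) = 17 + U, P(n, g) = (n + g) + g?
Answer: 31703/3 ≈ 10568.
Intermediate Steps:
E(r, j) = 7*r
c(d) = 0 (c(d) = 4 - 4 = 0)
P(n, g) = n + 2*g (P(n, g) = (g + n) + g = n + 2*g)
L(U) = 14 + U (L(U) = -3 + (17 + U) = 14 + U)
C = -31703/3 (C = 4/3 - ((14 + (0 + 2*12)) - (-10412 - 21257))/3 = 4/3 - ((14 + (0 + 24)) - 1*(-31669))/3 = 4/3 - ((14 + 24) + 31669)/3 = 4/3 - (38 + 31669)/3 = 4/3 - ⅓*31707 = 4/3 - 10569 = -31703/3 ≈ -10568.)
-C = -1*(-31703/3) = 31703/3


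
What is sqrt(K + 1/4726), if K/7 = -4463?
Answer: I*sqrt(697770104590)/4726 ≈ 176.75*I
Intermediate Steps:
K = -31241 (K = 7*(-4463) = -31241)
sqrt(K + 1/4726) = sqrt(-31241 + 1/4726) = sqrt(-147644965/4726) = I*sqrt(697770104590)/4726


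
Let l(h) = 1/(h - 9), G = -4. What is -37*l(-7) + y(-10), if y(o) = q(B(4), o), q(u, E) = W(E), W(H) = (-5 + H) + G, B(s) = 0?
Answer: -267/16 ≈ -16.688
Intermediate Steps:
W(H) = -9 + H (W(H) = (-5 + H) - 4 = -9 + H)
q(u, E) = -9 + E
y(o) = -9 + o
l(h) = 1/(-9 + h)
-37*l(-7) + y(-10) = -37/(-9 - 7) + (-9 - 10) = -37/(-16) - 19 = -37*(-1/16) - 19 = 37/16 - 19 = -267/16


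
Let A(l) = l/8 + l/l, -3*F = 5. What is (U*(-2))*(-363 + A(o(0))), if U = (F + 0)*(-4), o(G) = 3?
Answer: 14465/3 ≈ 4821.7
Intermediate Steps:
F = -5/3 (F = -⅓*5 = -5/3 ≈ -1.6667)
U = 20/3 (U = (-5/3 + 0)*(-4) = -5/3*(-4) = 20/3 ≈ 6.6667)
A(l) = 1 + l/8 (A(l) = l*(⅛) + 1 = l/8 + 1 = 1 + l/8)
(U*(-2))*(-363 + A(o(0))) = ((20/3)*(-2))*(-363 + (1 + (⅛)*3)) = -40*(-363 + (1 + 3/8))/3 = -40*(-363 + 11/8)/3 = -40/3*(-2893/8) = 14465/3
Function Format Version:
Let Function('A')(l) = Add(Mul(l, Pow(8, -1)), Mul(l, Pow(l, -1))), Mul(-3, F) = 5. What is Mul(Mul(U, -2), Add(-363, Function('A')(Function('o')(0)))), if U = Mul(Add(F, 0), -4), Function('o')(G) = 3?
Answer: Rational(14465, 3) ≈ 4821.7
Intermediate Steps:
F = Rational(-5, 3) (F = Mul(Rational(-1, 3), 5) = Rational(-5, 3) ≈ -1.6667)
U = Rational(20, 3) (U = Mul(Add(Rational(-5, 3), 0), -4) = Mul(Rational(-5, 3), -4) = Rational(20, 3) ≈ 6.6667)
Function('A')(l) = Add(1, Mul(Rational(1, 8), l)) (Function('A')(l) = Add(Mul(l, Rational(1, 8)), 1) = Add(Mul(Rational(1, 8), l), 1) = Add(1, Mul(Rational(1, 8), l)))
Mul(Mul(U, -2), Add(-363, Function('A')(Function('o')(0)))) = Mul(Mul(Rational(20, 3), -2), Add(-363, Add(1, Mul(Rational(1, 8), 3)))) = Mul(Rational(-40, 3), Add(-363, Add(1, Rational(3, 8)))) = Mul(Rational(-40, 3), Add(-363, Rational(11, 8))) = Mul(Rational(-40, 3), Rational(-2893, 8)) = Rational(14465, 3)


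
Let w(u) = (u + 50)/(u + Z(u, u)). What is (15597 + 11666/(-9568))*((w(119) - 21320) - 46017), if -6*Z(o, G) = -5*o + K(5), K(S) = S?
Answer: -3275628459561655/3119168 ≈ -1.0502e+9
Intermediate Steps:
Z(o, G) = -⅚ + 5*o/6 (Z(o, G) = -(-5*o + 5)/6 = -(5 - 5*o)/6 = -⅚ + 5*o/6)
w(u) = (50 + u)/(-⅚ + 11*u/6) (w(u) = (u + 50)/(u + (-⅚ + 5*u/6)) = (50 + u)/(-⅚ + 11*u/6))
(15597 + 11666/(-9568))*((w(119) - 21320) - 46017) = (15597 + 11666/(-9568))*((6*(50 + 119)/(-5 + 11*119) - 21320) - 46017) = (15597 + 11666*(-1/9568))*((6*169/(-5 + 1309) - 21320) - 46017) = (15597 - 5833/4784)*((6*169/1304 - 21320) - 46017) = 74610215*((6*(1/1304)*169 - 21320) - 46017)/4784 = 74610215*((507/652 - 21320) - 46017)/4784 = 74610215*(-13900133/652 - 46017)/4784 = (74610215/4784)*(-43903217/652) = -3275628459561655/3119168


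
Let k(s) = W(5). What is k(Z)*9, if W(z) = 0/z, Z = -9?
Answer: 0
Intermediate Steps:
W(z) = 0
k(s) = 0
k(Z)*9 = 0*9 = 0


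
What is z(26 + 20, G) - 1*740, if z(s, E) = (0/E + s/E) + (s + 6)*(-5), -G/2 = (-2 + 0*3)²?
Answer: -4023/4 ≈ -1005.8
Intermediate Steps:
G = -8 (G = -2*(-2 + 0*3)² = -2*(-2 + 0)² = -2*(-2)² = -2*4 = -8)
z(s, E) = -30 - 5*s + s/E (z(s, E) = (0 + s/E) + (6 + s)*(-5) = s/E + (-30 - 5*s) = -30 - 5*s + s/E)
z(26 + 20, G) - 1*740 = (-30 - 5*(26 + 20) + (26 + 20)/(-8)) - 1*740 = (-30 - 5*46 + 46*(-⅛)) - 740 = (-30 - 230 - 23/4) - 740 = -1063/4 - 740 = -4023/4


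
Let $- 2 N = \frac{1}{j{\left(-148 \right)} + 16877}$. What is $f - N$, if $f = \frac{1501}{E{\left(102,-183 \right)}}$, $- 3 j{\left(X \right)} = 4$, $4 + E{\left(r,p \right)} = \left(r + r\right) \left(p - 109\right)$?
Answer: $- \frac{75901769}{3015951644} \approx -0.025167$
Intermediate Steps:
$E{\left(r,p \right)} = -4 + 2 r \left(-109 + p\right)$ ($E{\left(r,p \right)} = -4 + \left(r + r\right) \left(p - 109\right) = -4 + 2 r \left(-109 + p\right)$)
$j{\left(X \right)} = - \frac{4}{3}$ ($j{\left(X \right)} = \left(- \frac{1}{3}\right) 4 = - \frac{4}{3}$)
$N = - \frac{3}{101254}$ ($N = - \frac{1}{2 \left(- \frac{4}{3} + 16877\right)} = - \frac{1}{2 \cdot \frac{50627}{3}} = \left(- \frac{1}{2}\right) \frac{3}{50627} = - \frac{3}{101254} \approx -2.9628 \cdot 10^{-5}$)
$f = - \frac{1501}{59572}$ ($f = \frac{1501}{-4 - 22236 + 2 \left(-183\right) 102} = \frac{1501}{-4 - 22236 - 37332} = \frac{1501}{-59572} = 1501 \left(- \frac{1}{59572}\right) = - \frac{1501}{59572} \approx -0.025196$)
$f - N = - \frac{1501}{59572} - - \frac{3}{101254} = - \frac{1501}{59572} + \frac{3}{101254} = - \frac{75901769}{3015951644}$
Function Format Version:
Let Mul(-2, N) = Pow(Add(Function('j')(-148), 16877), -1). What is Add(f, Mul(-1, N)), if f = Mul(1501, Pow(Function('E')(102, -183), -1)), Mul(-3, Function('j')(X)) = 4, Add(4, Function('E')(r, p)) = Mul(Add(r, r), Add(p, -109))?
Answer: Rational(-75901769, 3015951644) ≈ -0.025167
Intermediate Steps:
Function('E')(r, p) = Add(-4, Mul(2, r, Add(-109, p))) (Function('E')(r, p) = Add(-4, Mul(Add(r, r), Add(p, -109))) = Add(-4, Mul(Mul(2, r), Add(-109, p))) = Add(-4, Mul(2, r, Add(-109, p))))
Function('j')(X) = Rational(-4, 3) (Function('j')(X) = Mul(Rational(-1, 3), 4) = Rational(-4, 3))
N = Rational(-3, 101254) (N = Mul(Rational(-1, 2), Pow(Add(Rational(-4, 3), 16877), -1)) = Mul(Rational(-1, 2), Pow(Rational(50627, 3), -1)) = Mul(Rational(-1, 2), Rational(3, 50627)) = Rational(-3, 101254) ≈ -2.9628e-5)
f = Rational(-1501, 59572) (f = Mul(1501, Pow(Add(-4, Mul(-218, 102), Mul(2, -183, 102)), -1)) = Mul(1501, Pow(Add(-4, -22236, -37332), -1)) = Mul(1501, Pow(-59572, -1)) = Mul(1501, Rational(-1, 59572)) = Rational(-1501, 59572) ≈ -0.025196)
Add(f, Mul(-1, N)) = Add(Rational(-1501, 59572), Mul(-1, Rational(-3, 101254))) = Add(Rational(-1501, 59572), Rational(3, 101254)) = Rational(-75901769, 3015951644)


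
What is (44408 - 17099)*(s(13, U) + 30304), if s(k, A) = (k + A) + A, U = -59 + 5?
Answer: 824977581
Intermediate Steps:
U = -54
s(k, A) = k + 2*A (s(k, A) = (A + k) + A = k + 2*A)
(44408 - 17099)*(s(13, U) + 30304) = (44408 - 17099)*((13 + 2*(-54)) + 30304) = 27309*((13 - 108) + 30304) = 27309*(-95 + 30304) = 27309*30209 = 824977581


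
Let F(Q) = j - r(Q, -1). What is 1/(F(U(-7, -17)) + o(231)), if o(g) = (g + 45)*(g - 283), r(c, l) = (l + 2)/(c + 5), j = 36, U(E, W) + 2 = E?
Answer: -4/57263 ≈ -6.9853e-5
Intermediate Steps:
U(E, W) = -2 + E
r(c, l) = (2 + l)/(5 + c)
o(g) = (-283 + g)*(45 + g) (o(g) = (45 + g)*(-283 + g) = (-283 + g)*(45 + g))
F(Q) = 36 - 1/(5 + Q) (F(Q) = 36 - (2 - 1)/(5 + Q) = 36 - 1/(5 + Q))
1/(F(U(-7, -17)) + o(231)) = 1/((179 + 36*(-2 - 7))/(5 + (-2 - 7)) + (-12735 + 231² - 238*231)) = 1/((179 + 36*(-9))/(5 - 9) + (-12735 + 53361 - 54978)) = 1/((179 - 324)/(-4) - 14352) = 1/(-¼*(-145) - 14352) = 1/(145/4 - 14352) = 1/(-57263/4) = -4/57263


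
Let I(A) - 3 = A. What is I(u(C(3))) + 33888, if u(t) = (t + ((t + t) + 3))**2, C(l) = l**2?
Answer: 34791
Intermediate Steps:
u(t) = (3 + 3*t)**2 (u(t) = (t + (2*t + 3))**2 = (t + (3 + 2*t))**2 = (3 + 3*t)**2)
I(A) = 3 + A
I(u(C(3))) + 33888 = (3 + 9*(1 + 3**2)**2) + 33888 = (3 + 9*(1 + 9)**2) + 33888 = (3 + 9*10**2) + 33888 = (3 + 9*100) + 33888 = (3 + 900) + 33888 = 903 + 33888 = 34791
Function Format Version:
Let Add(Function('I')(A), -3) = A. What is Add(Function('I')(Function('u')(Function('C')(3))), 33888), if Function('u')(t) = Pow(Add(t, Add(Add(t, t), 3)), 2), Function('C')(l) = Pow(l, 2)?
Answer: 34791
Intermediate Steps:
Function('u')(t) = Pow(Add(3, Mul(3, t)), 2) (Function('u')(t) = Pow(Add(t, Add(Mul(2, t), 3)), 2) = Pow(Add(t, Add(3, Mul(2, t))), 2) = Pow(Add(3, Mul(3, t)), 2))
Function('I')(A) = Add(3, A)
Add(Function('I')(Function('u')(Function('C')(3))), 33888) = Add(Add(3, Mul(9, Pow(Add(1, Pow(3, 2)), 2))), 33888) = Add(Add(3, Mul(9, Pow(Add(1, 9), 2))), 33888) = Add(Add(3, Mul(9, Pow(10, 2))), 33888) = Add(Add(3, Mul(9, 100)), 33888) = Add(Add(3, 900), 33888) = Add(903, 33888) = 34791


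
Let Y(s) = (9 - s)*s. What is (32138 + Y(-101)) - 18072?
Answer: 2956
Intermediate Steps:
Y(s) = s*(9 - s)
(32138 + Y(-101)) - 18072 = (32138 - 101*(9 - 1*(-101))) - 18072 = (32138 - 101*(9 + 101)) - 18072 = (32138 - 101*110) - 18072 = (32138 - 11110) - 18072 = 21028 - 18072 = 2956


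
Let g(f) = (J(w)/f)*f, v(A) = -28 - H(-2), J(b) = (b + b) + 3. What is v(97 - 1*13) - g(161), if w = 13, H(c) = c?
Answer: -55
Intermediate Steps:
J(b) = 3 + 2*b (J(b) = 2*b + 3 = 3 + 2*b)
v(A) = -26 (v(A) = -28 - 1*(-2) = -28 + 2 = -26)
g(f) = 29 (g(f) = ((3 + 2*13)/f)*f = ((3 + 26)/f)*f = (29/f)*f = 29)
v(97 - 1*13) - g(161) = -26 - 1*29 = -26 - 29 = -55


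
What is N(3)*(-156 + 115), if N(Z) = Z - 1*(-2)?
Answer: -205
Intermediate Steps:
N(Z) = 2 + Z (N(Z) = Z + 2 = 2 + Z)
N(3)*(-156 + 115) = (2 + 3)*(-156 + 115) = 5*(-41) = -205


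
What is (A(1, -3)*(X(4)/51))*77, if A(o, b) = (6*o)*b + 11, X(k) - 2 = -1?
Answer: -539/51 ≈ -10.569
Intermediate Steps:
X(k) = 1 (X(k) = 2 - 1 = 1)
A(o, b) = 11 + 6*b*o (A(o, b) = 6*b*o + 11 = 11 + 6*b*o)
(A(1, -3)*(X(4)/51))*77 = ((11 + 6*(-3)*1)*(1/51))*77 = ((11 - 18)*(1*(1/51)))*77 = -7*1/51*77 = -7/51*77 = -539/51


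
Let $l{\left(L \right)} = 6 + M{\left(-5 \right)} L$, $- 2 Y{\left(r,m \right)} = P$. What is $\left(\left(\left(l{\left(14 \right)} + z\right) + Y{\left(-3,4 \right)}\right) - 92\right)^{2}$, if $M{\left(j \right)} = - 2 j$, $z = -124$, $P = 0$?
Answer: $4900$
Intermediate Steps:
$Y{\left(r,m \right)} = 0$ ($Y{\left(r,m \right)} = \left(- \frac{1}{2}\right) 0 = 0$)
$l{\left(L \right)} = 6 + 10 L$ ($l{\left(L \right)} = 6 + \left(-2\right) \left(-5\right) L = 6 + 10 L$)
$\left(\left(\left(l{\left(14 \right)} + z\right) + Y{\left(-3,4 \right)}\right) - 92\right)^{2} = \left(\left(\left(\left(6 + 10 \cdot 14\right) - 124\right) + 0\right) - 92\right)^{2} = \left(\left(\left(\left(6 + 140\right) - 124\right) + 0\right) - 92\right)^{2} = \left(\left(\left(146 - 124\right) + 0\right) - 92\right)^{2} = \left(\left(22 + 0\right) - 92\right)^{2} = \left(22 - 92\right)^{2} = \left(-70\right)^{2} = 4900$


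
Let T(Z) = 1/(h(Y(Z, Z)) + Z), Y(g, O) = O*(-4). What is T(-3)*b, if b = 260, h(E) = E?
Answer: 260/9 ≈ 28.889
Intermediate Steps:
Y(g, O) = -4*O
T(Z) = -1/(3*Z) (T(Z) = 1/(-4*Z + Z) = 1/(-3*Z) = -1/(3*Z))
T(-3)*b = -1/3/(-3)*260 = -1/3*(-1/3)*260 = (1/9)*260 = 260/9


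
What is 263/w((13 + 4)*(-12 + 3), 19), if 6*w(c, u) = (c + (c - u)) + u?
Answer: -263/51 ≈ -5.1569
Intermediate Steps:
w(c, u) = c/3 (w(c, u) = ((c + (c - u)) + u)/6 = ((-u + 2*c) + u)/6 = (2*c)/6 = c/3)
263/w((13 + 4)*(-12 + 3), 19) = 263/((((13 + 4)*(-12 + 3))/3)) = 263/(((17*(-9))/3)) = 263/(((⅓)*(-153))) = 263/(-51) = 263*(-1/51) = -263/51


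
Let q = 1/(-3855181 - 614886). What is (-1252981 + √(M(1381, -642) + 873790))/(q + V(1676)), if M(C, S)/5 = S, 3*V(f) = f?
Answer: -16802727059181/7491832289 + 26820402*√217645/7491832289 ≈ -2241.1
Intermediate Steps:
V(f) = f/3
q = -1/4470067 (q = 1/(-4470067) = -1/4470067 ≈ -2.2371e-7)
M(C, S) = 5*S
(-1252981 + √(M(1381, -642) + 873790))/(q + V(1676)) = (-1252981 + √(5*(-642) + 873790))/(-1/4470067 + (⅓)*1676) = (-1252981 + √(-3210 + 873790))/(-1/4470067 + 1676/3) = (-1252981 + √870580)/(7491832289/13410201) = (-1252981 + 2*√217645)*(13410201/7491832289) = -16802727059181/7491832289 + 26820402*√217645/7491832289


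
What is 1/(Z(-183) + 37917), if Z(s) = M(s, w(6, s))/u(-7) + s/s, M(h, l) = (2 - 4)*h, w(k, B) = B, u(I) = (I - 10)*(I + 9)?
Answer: 17/644423 ≈ 2.6380e-5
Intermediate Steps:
u(I) = (-10 + I)*(9 + I)
M(h, l) = -2*h
Z(s) = 1 + s/17 (Z(s) = (-2*s)/(-90 + (-7)**2 - 1*(-7)) + s/s = (-2*s)/(-90 + 49 + 7) + 1 = -2*s/(-34) + 1 = -2*s*(-1/34) + 1 = s/17 + 1 = 1 + s/17)
1/(Z(-183) + 37917) = 1/((1 + (1/17)*(-183)) + 37917) = 1/((1 - 183/17) + 37917) = 1/(-166/17 + 37917) = 1/(644423/17) = 17/644423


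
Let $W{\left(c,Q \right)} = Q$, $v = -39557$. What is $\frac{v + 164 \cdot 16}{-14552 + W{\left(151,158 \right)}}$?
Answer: $\frac{12311}{4798} \approx 2.5659$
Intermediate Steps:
$\frac{v + 164 \cdot 16}{-14552 + W{\left(151,158 \right)}} = \frac{-39557 + 164 \cdot 16}{-14552 + 158} = \frac{-39557 + 2624}{-14394} = \left(-36933\right) \left(- \frac{1}{14394}\right) = \frac{12311}{4798}$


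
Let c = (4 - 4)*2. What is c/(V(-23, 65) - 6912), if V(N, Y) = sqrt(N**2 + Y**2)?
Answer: 0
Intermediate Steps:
c = 0 (c = 0*2 = 0)
c/(V(-23, 65) - 6912) = 0/(sqrt((-23)**2 + 65**2) - 6912) = 0/(sqrt(529 + 4225) - 6912) = 0/(sqrt(4754) - 6912) = 0/(-6912 + sqrt(4754)) = 0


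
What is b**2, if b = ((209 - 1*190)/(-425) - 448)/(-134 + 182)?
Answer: 4028821729/46240000 ≈ 87.129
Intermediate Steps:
b = -63473/6800 (b = ((209 - 190)*(-1/425) - 448)/48 = (19*(-1/425) - 448)*(1/48) = (-19/425 - 448)*(1/48) = -190419/425*1/48 = -63473/6800 ≈ -9.3343)
b**2 = (-63473/6800)**2 = 4028821729/46240000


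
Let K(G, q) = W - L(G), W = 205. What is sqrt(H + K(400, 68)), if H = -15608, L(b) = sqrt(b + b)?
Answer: sqrt(-15403 - 20*sqrt(2)) ≈ 124.22*I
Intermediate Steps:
L(b) = sqrt(2)*sqrt(b) (L(b) = sqrt(2*b) = sqrt(2)*sqrt(b))
K(G, q) = 205 - sqrt(2)*sqrt(G)
sqrt(H + K(400, 68)) = sqrt(-15608 + (205 - sqrt(2)*sqrt(400))) = sqrt(-15608 + (205 - 1*sqrt(2)*20)) = sqrt(-15608 + (205 - 20*sqrt(2))) = sqrt(-15403 - 20*sqrt(2))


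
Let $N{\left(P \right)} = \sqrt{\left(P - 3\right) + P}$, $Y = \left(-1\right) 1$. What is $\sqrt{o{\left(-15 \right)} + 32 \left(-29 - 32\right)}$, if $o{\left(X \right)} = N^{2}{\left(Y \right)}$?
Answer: $i \sqrt{1957} \approx 44.238 i$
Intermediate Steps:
$Y = -1$
$N{\left(P \right)} = \sqrt{-3 + 2 P}$ ($N{\left(P \right)} = \sqrt{\left(-3 + P\right) + P} = \sqrt{-3 + 2 P}$)
$o{\left(X \right)} = -5$ ($o{\left(X \right)} = \left(\sqrt{-3 + 2 \left(-1\right)}\right)^{2} = \left(\sqrt{-3 - 2}\right)^{2} = \left(\sqrt{-5}\right)^{2} = \left(i \sqrt{5}\right)^{2} = -5$)
$\sqrt{o{\left(-15 \right)} + 32 \left(-29 - 32\right)} = \sqrt{-5 + 32 \left(-29 - 32\right)} = \sqrt{-5 + 32 \left(-61\right)} = \sqrt{-5 - 1952} = \sqrt{-1957} = i \sqrt{1957}$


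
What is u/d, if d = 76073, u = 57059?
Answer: 57059/76073 ≈ 0.75006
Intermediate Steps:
u/d = 57059/76073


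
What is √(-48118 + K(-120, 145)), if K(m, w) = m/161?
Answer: I*√1247285998/161 ≈ 219.36*I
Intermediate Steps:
K(m, w) = m/161 (K(m, w) = m*(1/161) = m/161)
√(-48118 + K(-120, 145)) = √(-48118 + (1/161)*(-120)) = √(-48118 - 120/161) = √(-7747118/161) = I*√1247285998/161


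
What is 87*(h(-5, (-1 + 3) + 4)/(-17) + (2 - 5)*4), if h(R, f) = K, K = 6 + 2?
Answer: -18444/17 ≈ -1084.9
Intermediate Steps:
K = 8
h(R, f) = 8
87*(h(-5, (-1 + 3) + 4)/(-17) + (2 - 5)*4) = 87*(8/(-17) + (2 - 5)*4) = 87*(8*(-1/17) - 3*4) = 87*(-8/17 - 12) = 87*(-212/17) = -18444/17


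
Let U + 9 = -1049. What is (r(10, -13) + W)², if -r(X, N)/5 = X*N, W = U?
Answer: 166464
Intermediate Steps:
U = -1058 (U = -9 - 1049 = -1058)
W = -1058
r(X, N) = -5*N*X (r(X, N) = -5*X*N = -5*N*X)
(r(10, -13) + W)² = (-5*(-13)*10 - 1058)² = (650 - 1058)² = (-408)² = 166464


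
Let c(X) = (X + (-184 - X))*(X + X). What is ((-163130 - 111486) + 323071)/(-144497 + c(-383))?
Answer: -4405/323 ≈ -13.638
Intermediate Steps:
c(X) = -368*X
((-163130 - 111486) + 323071)/(-144497 + c(-383)) = ((-163130 - 111486) + 323071)/(-144497 - 368*(-383)) = (-274616 + 323071)/(-144497 + 140944) = 48455/(-3553) = 48455*(-1/3553) = -4405/323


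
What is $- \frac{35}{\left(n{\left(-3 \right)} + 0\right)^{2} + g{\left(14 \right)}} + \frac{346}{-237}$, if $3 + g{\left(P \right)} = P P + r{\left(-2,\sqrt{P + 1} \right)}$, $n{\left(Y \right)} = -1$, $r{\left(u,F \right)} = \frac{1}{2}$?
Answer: $- \frac{151184}{92193} \approx -1.6399$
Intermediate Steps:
$r{\left(u,F \right)} = \frac{1}{2}$
$g{\left(P \right)} = - \frac{5}{2} + P^{2}$ ($g{\left(P \right)} = -3 + \left(P P + \frac{1}{2}\right) = -3 + \left(P^{2} + \frac{1}{2}\right) = -3 + \left(\frac{1}{2} + P^{2}\right) = - \frac{5}{2} + P^{2}$)
$- \frac{35}{\left(n{\left(-3 \right)} + 0\right)^{2} + g{\left(14 \right)}} + \frac{346}{-237} = - \frac{35}{\left(-1 + 0\right)^{2} - \left(\frac{5}{2} - 14^{2}\right)} + \frac{346}{-237} = - \frac{35}{\left(-1\right)^{2} + \left(- \frac{5}{2} + 196\right)} + 346 \left(- \frac{1}{237}\right) = - \frac{35}{1 + \frac{387}{2}} - \frac{346}{237} = - \frac{35}{\frac{389}{2}} - \frac{346}{237} = \left(-35\right) \frac{2}{389} - \frac{346}{237} = - \frac{70}{389} - \frac{346}{237} = - \frac{151184}{92193}$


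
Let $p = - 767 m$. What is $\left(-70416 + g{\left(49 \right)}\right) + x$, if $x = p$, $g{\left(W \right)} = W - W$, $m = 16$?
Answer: $-82688$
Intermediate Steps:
$p = -12272$ ($p = \left(-767\right) 16 = -12272$)
$g{\left(W \right)} = 0$
$x = -12272$
$\left(-70416 + g{\left(49 \right)}\right) + x = \left(-70416 + 0\right) - 12272 = -70416 - 12272 = -82688$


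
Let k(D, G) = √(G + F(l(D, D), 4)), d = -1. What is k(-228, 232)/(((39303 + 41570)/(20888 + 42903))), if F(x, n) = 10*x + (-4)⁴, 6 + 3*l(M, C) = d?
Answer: 4907*√4182/18663 ≈ 17.003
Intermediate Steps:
l(M, C) = -7/3 (l(M, C) = -2 + (⅓)*(-1) = -2 - ⅓ = -7/3)
F(x, n) = 256 + 10*x (F(x, n) = 10*x + 256 = 256 + 10*x)
k(D, G) = √(698/3 + G) (k(D, G) = √(G + (256 + 10*(-7/3))) = √(G + (256 - 70/3)) = √(G + 698/3) = √(698/3 + G))
k(-228, 232)/(((39303 + 41570)/(20888 + 42903))) = (√(2094 + 9*232)/3)/(((39303 + 41570)/(20888 + 42903))) = (√(2094 + 2088)/3)/((80873/63791)) = (√4182/3)/((80873*(1/63791))) = (√4182/3)/(6221/4907) = (√4182/3)*(4907/6221) = 4907*√4182/18663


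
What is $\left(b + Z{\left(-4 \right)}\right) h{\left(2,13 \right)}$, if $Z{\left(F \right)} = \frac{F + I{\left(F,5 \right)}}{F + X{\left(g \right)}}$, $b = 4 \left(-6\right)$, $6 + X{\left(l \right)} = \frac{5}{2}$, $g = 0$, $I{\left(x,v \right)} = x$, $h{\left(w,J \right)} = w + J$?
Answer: $-344$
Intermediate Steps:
$h{\left(w,J \right)} = J + w$
$X{\left(l \right)} = - \frac{7}{2}$ ($X{\left(l \right)} = -6 + \frac{5}{2} = - \frac{7}{2}$)
$b = -24$
$Z{\left(F \right)} = \frac{2 F}{- \frac{7}{2} + F}$ ($Z{\left(F \right)} = \frac{F + F}{F - \frac{7}{2}} = \frac{2 F}{- \frac{7}{2} + F}$)
$\left(b + Z{\left(-4 \right)}\right) h{\left(2,13 \right)} = \left(-24 + 4 \left(-4\right) \frac{1}{-7 + 2 \left(-4\right)}\right) \left(13 + 2\right) = \left(-24 + 4 \left(-4\right) \frac{1}{-7 - 8}\right) 15 = \left(-24 + 4 \left(-4\right) \frac{1}{-15}\right) 15 = \left(-24 + 4 \left(-4\right) \left(- \frac{1}{15}\right)\right) 15 = \left(-24 + \frac{16}{15}\right) 15 = \left(- \frac{344}{15}\right) 15 = -344$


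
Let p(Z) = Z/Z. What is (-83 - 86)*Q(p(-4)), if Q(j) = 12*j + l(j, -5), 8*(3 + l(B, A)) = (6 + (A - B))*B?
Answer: -1521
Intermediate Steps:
l(B, A) = -3 + B*(6 + A - B)/8 (l(B, A) = -3 + ((6 + (A - B))*B)/8 = -3 + ((6 + A - B)*B)/8 = -3 + (B*(6 + A - B))/8 = -3 + B*(6 + A - B)/8)
p(Z) = 1
Q(j) = -3 - j**2/8 + 97*j/8 (Q(j) = 12*j + (-3 - j**2/8 + 3*j/4 + (1/8)*(-5)*j) = 12*j + (-3 - j**2/8 + 3*j/4 - 5*j/8) = 12*j + (-3 - j**2/8 + j/8) = -3 - j**2/8 + 97*j/8)
(-83 - 86)*Q(p(-4)) = (-83 - 86)*(-3 - 1/8*1**2 + (97/8)*1) = -169*(-3 - 1/8*1 + 97/8) = -169*(-3 - 1/8 + 97/8) = -169*9 = -1521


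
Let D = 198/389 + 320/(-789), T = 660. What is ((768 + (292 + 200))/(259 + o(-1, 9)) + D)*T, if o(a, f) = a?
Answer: 14480029520/4399201 ≈ 3291.5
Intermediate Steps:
D = 31742/306921 (D = 198*(1/389) + 320*(-1/789) = 198/389 - 320/789 = 31742/306921 ≈ 0.10342)
((768 + (292 + 200))/(259 + o(-1, 9)) + D)*T = ((768 + (292 + 200))/(259 - 1) + 31742/306921)*660 = ((768 + 492)/258 + 31742/306921)*660 = (1260*(1/258) + 31742/306921)*660 = (210/43 + 31742/306921)*660 = (65818316/13197603)*660 = 14480029520/4399201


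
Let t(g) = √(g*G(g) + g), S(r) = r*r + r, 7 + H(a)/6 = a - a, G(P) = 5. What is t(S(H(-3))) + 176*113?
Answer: 19888 + 6*√287 ≈ 19990.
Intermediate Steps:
H(a) = -42 (H(a) = -42 + 6*(a - a) = -42 + 6*0 = -42 + 0 = -42)
S(r) = r + r² (S(r) = r² + r = r + r²)
t(g) = √6*√g (t(g) = √(g*5 + g) = √(5*g + g) = √(6*g) = √6*√g)
t(S(H(-3))) + 176*113 = √6*√(-42*(1 - 42)) + 176*113 = √6*√(-42*(-41)) + 19888 = √6*√1722 + 19888 = 6*√287 + 19888 = 19888 + 6*√287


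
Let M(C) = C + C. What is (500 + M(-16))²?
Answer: 219024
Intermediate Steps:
M(C) = 2*C
(500 + M(-16))² = (500 + 2*(-16))² = (500 - 32)² = 468² = 219024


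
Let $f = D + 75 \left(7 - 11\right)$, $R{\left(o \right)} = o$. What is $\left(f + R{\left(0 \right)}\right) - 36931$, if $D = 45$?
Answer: $-37186$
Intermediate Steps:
$f = -255$ ($f = 45 + 75 \left(7 - 11\right) = 45 + 75 \left(-4\right) = 45 - 300 = -255$)
$\left(f + R{\left(0 \right)}\right) - 36931 = \left(-255 + 0\right) - 36931 = -255 - 36931 = -37186$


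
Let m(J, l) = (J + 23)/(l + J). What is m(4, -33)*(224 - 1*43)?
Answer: -4887/29 ≈ -168.52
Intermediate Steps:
m(J, l) = (23 + J)/(J + l)
m(4, -33)*(224 - 1*43) = ((23 + 4)/(4 - 33))*(224 - 1*43) = (27/(-29))*(224 - 43) = -1/29*27*181 = -27/29*181 = -4887/29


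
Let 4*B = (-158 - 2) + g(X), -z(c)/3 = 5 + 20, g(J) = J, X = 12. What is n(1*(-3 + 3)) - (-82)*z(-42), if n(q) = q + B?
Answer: -6187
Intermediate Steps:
z(c) = -75 (z(c) = -3*(5 + 20) = -3*25 = -75)
B = -37 (B = ((-158 - 2) + 12)/4 = (-160 + 12)/4 = (¼)*(-148) = -37)
n(q) = -37 + q (n(q) = q - 37 = -37 + q)
n(1*(-3 + 3)) - (-82)*z(-42) = (-37 + 1*(-3 + 3)) - (-82)*(-75) = (-37 + 1*0) - 1*6150 = (-37 + 0) - 6150 = -37 - 6150 = -6187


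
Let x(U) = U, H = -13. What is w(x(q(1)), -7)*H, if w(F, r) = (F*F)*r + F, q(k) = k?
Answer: 78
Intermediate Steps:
w(F, r) = F + r*F**2 (w(F, r) = F**2*r + F = r*F**2 + F = F + r*F**2)
w(x(q(1)), -7)*H = (1*(1 + 1*(-7)))*(-13) = (1*(1 - 7))*(-13) = (1*(-6))*(-13) = -6*(-13) = 78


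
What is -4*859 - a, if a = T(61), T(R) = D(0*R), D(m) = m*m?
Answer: -3436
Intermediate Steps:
D(m) = m²
T(R) = 0 (T(R) = (0*R)² = 0² = 0)
a = 0
-4*859 - a = -4*859 - 1*0 = -3436 + 0 = -3436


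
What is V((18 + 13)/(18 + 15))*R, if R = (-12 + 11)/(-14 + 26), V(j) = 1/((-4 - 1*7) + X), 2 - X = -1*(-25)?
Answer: 1/408 ≈ 0.0024510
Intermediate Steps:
X = -23 (X = 2 - (-1)*(-25) = 2 - 1*25 = 2 - 25 = -23)
V(j) = -1/34 (V(j) = 1/((-4 - 1*7) - 23) = 1/((-4 - 7) - 23) = 1/(-11 - 23) = 1/(-34) = -1/34)
R = -1/12 ≈ -0.083333
V((18 + 13)/(18 + 15))*R = -1/34*(-1/12) = 1/408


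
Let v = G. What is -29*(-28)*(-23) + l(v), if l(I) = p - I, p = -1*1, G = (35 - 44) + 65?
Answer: -18733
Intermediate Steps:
G = 56 (G = -9 + 65 = 56)
v = 56
p = -1
l(I) = -1 - I
-29*(-28)*(-23) + l(v) = -29*(-28)*(-23) + (-1 - 1*56) = 812*(-23) + (-1 - 56) = -18676 - 57 = -18733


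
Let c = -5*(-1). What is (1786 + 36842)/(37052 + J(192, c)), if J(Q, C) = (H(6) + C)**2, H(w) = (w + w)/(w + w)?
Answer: 9657/9272 ≈ 1.0415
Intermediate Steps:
c = 5
H(w) = 1 (H(w) = (2*w)/((2*w)) = (2*w)*(1/(2*w)) = 1)
J(Q, C) = (1 + C)**2
(1786 + 36842)/(37052 + J(192, c)) = (1786 + 36842)/(37052 + (1 + 5)**2) = 38628/(37052 + 6**2) = 38628/(37052 + 36) = 38628/37088 = 38628*(1/37088) = 9657/9272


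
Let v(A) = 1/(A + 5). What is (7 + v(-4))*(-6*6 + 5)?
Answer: -248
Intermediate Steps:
v(A) = 1/(5 + A)
(7 + v(-4))*(-6*6 + 5) = (7 + 1/(5 - 4))*(-6*6 + 5) = (7 + 1/1)*(-36 + 5) = (7 + 1)*(-31) = 8*(-31) = -248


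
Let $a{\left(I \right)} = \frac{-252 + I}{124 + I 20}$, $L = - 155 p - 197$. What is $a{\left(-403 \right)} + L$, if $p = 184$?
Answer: $- \frac{227897457}{7936} \approx -28717.0$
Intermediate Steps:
$L = -28717$ ($L = \left(-155\right) 184 - 197 = -28520 - 197 = -28717$)
$a{\left(I \right)} = \frac{-252 + I}{124 + 20 I}$
$a{\left(-403 \right)} + L = \frac{-252 - 403}{4 \left(31 + 5 \left(-403\right)\right)} - 28717 = \frac{1}{4} \frac{1}{31 - 2015} \left(-655\right) - 28717 = \frac{1}{4} \frac{1}{-1984} \left(-655\right) - 28717 = \frac{1}{4} \left(- \frac{1}{1984}\right) \left(-655\right) - 28717 = \frac{655}{7936} - 28717 = - \frac{227897457}{7936}$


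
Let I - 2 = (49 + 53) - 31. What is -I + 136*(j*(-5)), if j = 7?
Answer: -4833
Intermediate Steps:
I = 73 (I = 2 + ((49 + 53) - 31) = 2 + (102 - 31) = 2 + 71 = 73)
-I + 136*(j*(-5)) = -1*73 + 136*(7*(-5)) = -73 + 136*(-35) = -73 - 4760 = -4833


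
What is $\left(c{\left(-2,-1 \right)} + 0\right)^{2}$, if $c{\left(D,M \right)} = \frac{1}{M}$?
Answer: $1$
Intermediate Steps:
$\left(c{\left(-2,-1 \right)} + 0\right)^{2} = \left(\frac{1}{-1} + 0\right)^{2} = \left(-1 + 0\right)^{2} = \left(-1\right)^{2} = 1$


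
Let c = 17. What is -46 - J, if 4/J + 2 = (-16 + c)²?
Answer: -42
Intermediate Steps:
J = -4 (J = 4/(-2 + (-16 + 17)²) = 4/(-2 + 1²) = 4/(-2 + 1) = 4/(-1) = 4*(-1) = -4)
-46 - J = -46 - 1*(-4) = -46 + 4 = -42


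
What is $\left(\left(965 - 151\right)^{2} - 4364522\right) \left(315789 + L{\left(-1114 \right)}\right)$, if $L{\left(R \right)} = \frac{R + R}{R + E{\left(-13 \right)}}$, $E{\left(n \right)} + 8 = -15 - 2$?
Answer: $- \frac{1331530581341474}{1139} \approx -1.169 \cdot 10^{12}$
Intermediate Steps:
$E{\left(n \right)} = -25$ ($E{\left(n \right)} = -8 - 17 = -25$)
$L{\left(R \right)} = \frac{2 R}{-25 + R}$ ($L{\left(R \right)} = \frac{R + R}{R - 25} = \frac{2 R}{-25 + R}$)
$\left(\left(965 - 151\right)^{2} - 4364522\right) \left(315789 + L{\left(-1114 \right)}\right) = \left(\left(965 - 151\right)^{2} - 4364522\right) \left(315789 + 2 \left(-1114\right) \frac{1}{-25 - 1114}\right) = \left(814^{2} - 4364522\right) \left(315789 + 2 \left(-1114\right) \frac{1}{-1139}\right) = \left(662596 - 4364522\right) \left(315789 + 2 \left(-1114\right) \left(- \frac{1}{1139}\right)\right) = - 3701926 \left(315789 + \frac{2228}{1139}\right) = \left(-3701926\right) \frac{359685899}{1139} = - \frac{1331530581341474}{1139}$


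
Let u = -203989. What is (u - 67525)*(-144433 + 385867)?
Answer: -65552711076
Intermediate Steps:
(u - 67525)*(-144433 + 385867) = (-203989 - 67525)*(-144433 + 385867) = -271514*241434 = -65552711076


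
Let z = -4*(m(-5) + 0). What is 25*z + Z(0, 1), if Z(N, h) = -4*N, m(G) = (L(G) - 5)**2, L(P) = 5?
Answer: 0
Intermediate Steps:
m(G) = 0 (m(G) = (5 - 5)**2 = 0**2 = 0)
z = 0 (z = -4*(0 + 0) = -4*0 = 0)
25*z + Z(0, 1) = 25*0 - 4*0 = 0 + 0 = 0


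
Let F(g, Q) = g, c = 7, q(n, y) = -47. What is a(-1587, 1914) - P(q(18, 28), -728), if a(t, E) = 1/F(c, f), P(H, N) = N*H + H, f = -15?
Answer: -239182/7 ≈ -34169.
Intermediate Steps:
P(H, N) = H + H*N (P(H, N) = H*N + H = H + H*N)
a(t, E) = ⅐ (a(t, E) = 1/7 = ⅐)
a(-1587, 1914) - P(q(18, 28), -728) = ⅐ - (-47)*(1 - 728) = ⅐ - (-47)*(-727) = ⅐ - 1*34169 = ⅐ - 34169 = -239182/7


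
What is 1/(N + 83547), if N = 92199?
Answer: 1/175746 ≈ 5.6900e-6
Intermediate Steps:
1/(N + 83547) = 1/(92199 + 83547) = 1/175746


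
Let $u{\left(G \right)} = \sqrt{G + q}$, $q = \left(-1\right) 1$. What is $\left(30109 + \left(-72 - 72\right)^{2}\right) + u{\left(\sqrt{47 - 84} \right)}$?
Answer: $50845 + \sqrt{-1 + i \sqrt{37}} \approx 50847.0 + 1.8927 i$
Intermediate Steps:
$q = -1$
$u{\left(G \right)} = \sqrt{-1 + G}$ ($u{\left(G \right)} = \sqrt{G - 1} = \sqrt{-1 + G}$)
$\left(30109 + \left(-72 - 72\right)^{2}\right) + u{\left(\sqrt{47 - 84} \right)} = \left(30109 + \left(-72 - 72\right)^{2}\right) + \sqrt{-1 + \sqrt{47 - 84}} = \left(30109 + \left(-144\right)^{2}\right) + \sqrt{-1 + \sqrt{-37}} = \left(30109 + 20736\right) + \sqrt{-1 + i \sqrt{37}} = 50845 + \sqrt{-1 + i \sqrt{37}}$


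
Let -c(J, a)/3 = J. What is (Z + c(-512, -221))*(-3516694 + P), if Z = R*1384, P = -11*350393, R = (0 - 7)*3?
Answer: 202909355976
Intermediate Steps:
R = -21 (R = -7*3 = -21)
c(J, a) = -3*J
P = -3854323
Z = -29064 (Z = -21*1384 = -29064)
(Z + c(-512, -221))*(-3516694 + P) = (-29064 - 3*(-512))*(-3516694 - 3854323) = (-29064 + 1536)*(-7371017) = -27528*(-7371017) = 202909355976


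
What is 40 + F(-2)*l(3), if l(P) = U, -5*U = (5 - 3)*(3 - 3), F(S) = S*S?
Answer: 40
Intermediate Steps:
F(S) = S²
U = 0 (U = -(5 - 3)*(3 - 3)/5 = -2*0/5 = -⅕*0 = 0)
l(P) = 0
40 + F(-2)*l(3) = 40 + (-2)²*0 = 40 + 4*0 = 40 + 0 = 40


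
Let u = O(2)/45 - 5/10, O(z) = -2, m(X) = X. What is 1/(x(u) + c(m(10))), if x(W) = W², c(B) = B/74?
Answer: 299700/129337 ≈ 2.3172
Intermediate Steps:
c(B) = B/74 (c(B) = B*(1/74) = B/74)
u = -49/90 (u = -2/45 - 5/10 = -2*1/45 - 5*⅒ = -2/45 - ½ = -49/90 ≈ -0.54444)
1/(x(u) + c(m(10))) = 1/((-49/90)² + (1/74)*10) = 1/(2401/8100 + 5/37) = 1/(129337/299700) = 299700/129337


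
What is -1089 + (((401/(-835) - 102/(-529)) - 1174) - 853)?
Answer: -1376510899/441715 ≈ -3116.3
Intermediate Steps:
-1089 + (((401/(-835) - 102/(-529)) - 1174) - 853) = -1089 + (((401*(-1/835) - 102*(-1/529)) - 1174) - 853) = -1089 + (((-401/835 + 102/529) - 1174) - 853) = -1089 + ((-126959/441715 - 1174) - 853) = -1089 + (-518700369/441715 - 853) = -1089 - 895483264/441715 = -1376510899/441715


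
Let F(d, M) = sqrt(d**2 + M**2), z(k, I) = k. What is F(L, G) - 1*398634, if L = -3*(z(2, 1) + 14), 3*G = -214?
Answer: -398634 + 2*sqrt(16633)/3 ≈ -3.9855e+5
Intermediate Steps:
G = -214/3 (G = (1/3)*(-214) = -214/3 ≈ -71.333)
L = -48 (L = -3*(2 + 14) = -3*16 = -48)
F(d, M) = sqrt(M**2 + d**2)
F(L, G) - 1*398634 = sqrt((-214/3)**2 + (-48)**2) - 1*398634 = sqrt(45796/9 + 2304) - 398634 = sqrt(66532/9) - 398634 = 2*sqrt(16633)/3 - 398634 = -398634 + 2*sqrt(16633)/3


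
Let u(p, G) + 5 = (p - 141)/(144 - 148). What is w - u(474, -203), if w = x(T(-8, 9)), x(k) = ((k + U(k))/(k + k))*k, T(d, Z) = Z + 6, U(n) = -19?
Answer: 345/4 ≈ 86.250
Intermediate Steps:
T(d, Z) = 6 + Z
u(p, G) = 121/4 - p/4 (u(p, G) = -5 + (p - 141)/(144 - 148) = -5 + (-141 + p)/(-4) = -5 + (-141 + p)*(-¼) = -5 + (141/4 - p/4) = 121/4 - p/4)
x(k) = -19/2 + k/2 (x(k) = ((k - 19)/(k + k))*k = ((-19 + k)/((2*k)))*k = ((-19 + k)*(1/(2*k)))*k = ((-19 + k)/(2*k))*k = -19/2 + k/2)
w = -2 (w = -19/2 + (6 + 9)/2 = -19/2 + (½)*15 = -19/2 + 15/2 = -2)
w - u(474, -203) = -2 - (121/4 - ¼*474) = -2 - (121/4 - 237/2) = -2 - 1*(-353/4) = -2 + 353/4 = 345/4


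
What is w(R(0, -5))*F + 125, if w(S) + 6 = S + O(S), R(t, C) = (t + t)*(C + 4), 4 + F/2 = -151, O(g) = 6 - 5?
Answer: 1675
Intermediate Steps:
O(g) = 1
F = -310 (F = -8 + 2*(-151) = -8 - 302 = -310)
R(t, C) = 2*t*(4 + C) (R(t, C) = (2*t)*(4 + C) = 2*t*(4 + C))
w(S) = -5 + S (w(S) = -6 + (S + 1) = -6 + (1 + S) = -5 + S)
w(R(0, -5))*F + 125 = (-5 + 2*0*(4 - 5))*(-310) + 125 = (-5 + 2*0*(-1))*(-310) + 125 = (-5 + 0)*(-310) + 125 = -5*(-310) + 125 = 1550 + 125 = 1675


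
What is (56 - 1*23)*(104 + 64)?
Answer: 5544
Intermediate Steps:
(56 - 1*23)*(104 + 64) = (56 - 23)*168 = 33*168 = 5544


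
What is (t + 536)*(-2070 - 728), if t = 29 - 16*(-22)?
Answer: -2565766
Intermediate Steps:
t = 381 (t = 29 + 352 = 381)
(t + 536)*(-2070 - 728) = (381 + 536)*(-2070 - 728) = 917*(-2798) = -2565766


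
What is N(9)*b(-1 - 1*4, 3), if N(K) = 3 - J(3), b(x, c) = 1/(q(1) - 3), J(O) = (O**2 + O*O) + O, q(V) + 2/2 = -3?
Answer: 18/7 ≈ 2.5714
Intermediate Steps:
q(V) = -4 (q(V) = -1 - 3 = -4)
J(O) = O + 2*O**2 (J(O) = (O**2 + O**2) + O = 2*O**2 + O = O + 2*O**2)
b(x, c) = -1/7 (b(x, c) = 1/(-4 - 3) = 1/(-7) = -1/7)
N(K) = -18 (N(K) = 3 - 3*(1 + 2*3) = 3 - 3*(1 + 6) = 3 - 3*7 = 3 - 1*21 = 3 - 21 = -18)
N(9)*b(-1 - 1*4, 3) = -18*(-1/7) = 18/7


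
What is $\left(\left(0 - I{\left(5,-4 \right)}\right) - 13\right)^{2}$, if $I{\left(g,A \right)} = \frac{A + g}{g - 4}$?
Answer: $196$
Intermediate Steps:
$I{\left(g,A \right)} = \frac{A + g}{-4 + g}$
$\left(\left(0 - I{\left(5,-4 \right)}\right) - 13\right)^{2} = \left(\left(0 - \frac{-4 + 5}{-4 + 5}\right) - 13\right)^{2} = \left(\left(0 - 1^{-1} \cdot 1\right) - 13\right)^{2} = \left(\left(0 - 1 \cdot 1\right) - 13\right)^{2} = \left(\left(0 - 1\right) - 13\right)^{2} = \left(-1 - 13\right)^{2} = \left(-14\right)^{2} = 196$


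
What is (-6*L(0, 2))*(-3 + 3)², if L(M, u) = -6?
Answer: 0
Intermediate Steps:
(-6*L(0, 2))*(-3 + 3)² = (-6*(-6))*(-3 + 3)² = 36*0² = 36*0 = 0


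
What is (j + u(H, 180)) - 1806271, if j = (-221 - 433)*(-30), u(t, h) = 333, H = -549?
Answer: -1786318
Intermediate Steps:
j = 19620 (j = -654*(-30) = 19620)
(j + u(H, 180)) - 1806271 = (19620 + 333) - 1806271 = 19953 - 1806271 = -1786318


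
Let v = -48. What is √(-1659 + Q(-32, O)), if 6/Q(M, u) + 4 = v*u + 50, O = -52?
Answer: I*√2680012806/1271 ≈ 40.731*I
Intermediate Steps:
Q(M, u) = 6/(46 - 48*u) (Q(M, u) = 6/(-4 + (-48*u + 50)) = 6/(-4 + (50 - 48*u)) = 6/(46 - 48*u))
√(-1659 + Q(-32, O)) = √(-1659 + 3/(23 - 24*(-52))) = √(-1659 + 3/(23 + 1248)) = √(-1659 + 3/1271) = √(-2108586/1271) = I*√2680012806/1271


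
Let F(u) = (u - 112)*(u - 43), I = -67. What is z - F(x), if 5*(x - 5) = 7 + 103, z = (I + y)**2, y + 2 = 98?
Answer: -519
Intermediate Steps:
y = 96 (y = -2 + 98 = 96)
z = 841 (z = (-67 + 96)**2 = 29**2 = 841)
x = 27 (x = 5 + (7 + 103)/5 = 5 + (1/5)*110 = 5 + 22 = 27)
F(u) = (-112 + u)*(-43 + u)
z - F(x) = 841 - (4816 + 27**2 - 155*27) = 841 - (4816 + 729 - 4185) = 841 - 1*1360 = 841 - 1360 = -519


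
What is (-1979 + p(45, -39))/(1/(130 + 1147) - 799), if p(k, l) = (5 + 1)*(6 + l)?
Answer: 2780029/1020322 ≈ 2.7247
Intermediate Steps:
p(k, l) = 36 + 6*l (p(k, l) = 6*(6 + l) = 36 + 6*l)
(-1979 + p(45, -39))/(1/(130 + 1147) - 799) = (-1979 + (36 + 6*(-39)))/(1/(130 + 1147) - 799) = (-1979 + (36 - 234))/(1/1277 - 799) = (-1979 - 198)/(1/1277 - 799) = -2177/(-1020322/1277) = -2177*(-1277/1020322) = 2780029/1020322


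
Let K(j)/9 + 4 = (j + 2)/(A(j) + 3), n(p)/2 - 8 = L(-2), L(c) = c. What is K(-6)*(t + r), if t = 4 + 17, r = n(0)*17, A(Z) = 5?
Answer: -18225/2 ≈ -9112.5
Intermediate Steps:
n(p) = 12 (n(p) = 16 + 2*(-2) = 16 - 4 = 12)
r = 204 (r = 12*17 = 204)
K(j) = -135/4 + 9*j/8 (K(j) = -36 + 9*((j + 2)/(5 + 3)) = -36 + 9*((2 + j)/8) = -36 + 9*((2 + j)*(1/8)) = -36 + 9*(1/4 + j/8) = -36 + (9/4 + 9*j/8) = -135/4 + 9*j/8)
t = 21
K(-6)*(t + r) = (-135/4 + (9/8)*(-6))*(21 + 204) = (-135/4 - 27/4)*225 = -81/2*225 = -18225/2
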